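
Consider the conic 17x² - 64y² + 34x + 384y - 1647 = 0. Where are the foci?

(-10, 3) and (8, 3)

Collect terms: 17(x² + 2x) -64(y² - 6y) = 1647
Complete the square: 17(x + 1)² -64(y - 3)² = 1647 + 17 - 576 = 1088
Divide by 1088: (x + 1)²/64 - (y - 3)²/17 = 1
Hyperbola, center (-1, 3), transverse axis horizontal; a² = 64, b² = 17.
c² = a² + b² = 64 + 17 = 81, so c = 9.
Foci lie on the horizontal axis through the center: (h ± c, k).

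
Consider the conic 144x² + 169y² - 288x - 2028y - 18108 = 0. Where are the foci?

Collect terms: 144(x² - 2x) + 169(y² - 12y) = 18108
Complete the square: 144(x - 1)² + 169(y - 6)² = 18108 + 144 + 6084 = 24336
Divide through by 24336 to get (x - 1)²/169 + (y - 6)²/144 = 1.
Ellipse, center (1, 6), major axis horizontal; a² = 169, b² = 144.
c² = a² - b² = 169 - 144 = 25, so c = 5.
Foci lie on the horizontal axis through the center: (h ± c, k).

(-4, 6) and (6, 6)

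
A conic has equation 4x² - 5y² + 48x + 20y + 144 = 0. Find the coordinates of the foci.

Group: 4(x² + 12x) -5(y² - 4y) = -144
Complete the square: 4(x + 6)² -5(y - 2)² = -144 + 144 - 20 = -20
Dividing both sides by -20: (y - 2)²/4 - (x + 6)²/5 = 1
Hyperbola, center (-6, 2), transverse axis vertical; a² = 4, b² = 5.
c² = a² + b² = 4 + 5 = 9, so c = 3.
Foci lie on the vertical axis through the center: (h, k ± c).

(-6, -1) and (-6, 5)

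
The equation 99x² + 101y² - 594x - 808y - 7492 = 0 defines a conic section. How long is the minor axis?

6√11

Group: 99(x² - 6x) + 101(y² - 8y) = 7492
99(x - 3)² + 101(y - 4)² = 7492 + 891 + 1616 = 9999
Divide through by 9999 to get (x - 3)²/101 + (y - 4)²/99 = 1.
Ellipse, center (3, 4), major axis horizontal; a² = 101, b² = 99.
b² = 99 so b = 3√11; the minor axis has length 2b = 6√11.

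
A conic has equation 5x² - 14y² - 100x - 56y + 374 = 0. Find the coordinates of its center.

Group the x- and y-terms: 5(x² - 20x) -14(y² + 4y) = -374
5(x - 10)² -14(y + 2)² = -374 + 500 - 56 = 70
Divide through by 70 to get (x - 10)²/14 - (y + 2)²/5 = 1.
Hyperbola with center (10, -2).

(10, -2)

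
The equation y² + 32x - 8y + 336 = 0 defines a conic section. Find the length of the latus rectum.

Only y is squared. Complete the square in y: (y - 4)² = -32(x + 10).
Vertex (-10, 4); 4p = -32 so p = -8. Opens left.
Latus rectum length = |4p| = 32.

32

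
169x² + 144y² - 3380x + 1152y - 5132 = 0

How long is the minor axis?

Rearranging, 169(x² - 20x) + 144(y² + 8y) = 5132.
Complete the square: 169(x - 10)² + 144(y + 4)² = 5132 + 16900 + 2304 = 24336
Dividing both sides by 24336: (x - 10)²/144 + (y + 4)²/169 = 1
Ellipse, center (10, -4), major axis vertical; a² = 169, b² = 144.
b² = 144 so b = 12; the minor axis has length 2b = 24.

24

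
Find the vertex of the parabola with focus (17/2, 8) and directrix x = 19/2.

(9, 8)

The vertex is the midpoint between the focus and the directrix along the axis of symmetry.
Axis is horizontal (directrix is vertical). Vertex x-coordinate = (17/2 + 19/2)/2 = 9; y-coordinate = 8.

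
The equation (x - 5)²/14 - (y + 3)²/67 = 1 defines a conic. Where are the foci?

Center (5, -3). The positive term is the x-term, so the transverse axis is horizontal; a² = 14, b² = 67.
c² = a² + b² = 14 + 67 = 81, so c = 9.
Foci lie on the horizontal axis through the center: (h ± c, k).

(-4, -3) and (14, -3)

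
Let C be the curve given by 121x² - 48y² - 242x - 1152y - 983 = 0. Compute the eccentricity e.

Rearranging, 121(x² - 2x) -48(y² + 24y) = 983.
Complete the square: 121(x - 1)² -48(y + 12)² = 983 + 121 - 6912 = -5808
Dividing both sides by -5808: (y + 12)²/121 - (x - 1)²/48 = 1
Hyperbola, center (1, -12), transverse axis vertical; a² = 121, b² = 48.
c² = a² + b² = 169, so c = 13.
e = c/a = 13/11.

e = 13/11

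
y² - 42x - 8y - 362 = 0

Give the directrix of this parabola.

x = -39/2

Only y is squared. Complete the square in y: (y - 4)² = 42(x + 9).
Vertex (-9, 4); 4p = 42 so p = 21/2. Opens right.
Directrix is the vertical line x = h − p = -9 − (21/2) = -39/2.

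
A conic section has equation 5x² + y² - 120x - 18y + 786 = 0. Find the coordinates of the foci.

(12, 9 - 2√3) and (12, 9 + 2√3)

Collect terms: 5(x² - 24x) + (y² - 18y) = -786
5(x - 12)² + (y - 9)² = -786 + 720 + 81 = 15
Dividing both sides by 15: (x - 12)²/3 + (y - 9)²/15 = 1
Ellipse, center (12, 9), major axis vertical; a² = 15, b² = 3.
c² = a² - b² = 15 - 3 = 12, so c = 2√3.
Foci lie on the vertical axis through the center: (h, k ± c).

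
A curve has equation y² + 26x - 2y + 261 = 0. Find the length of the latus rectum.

Only y is squared. Complete the square in y: (y - 1)² = -26(x + 10).
Vertex (-10, 1); 4p = -26 so p = -13/2. Opens left.
Latus rectum length = |4p| = 26.

26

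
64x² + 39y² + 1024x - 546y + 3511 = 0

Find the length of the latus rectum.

Collect terms: 64(x² + 16x) + 39(y² - 14y) = -3511
Completing the square gives 64(x + 8)² + 39(y - 7)² = -3511 + 4096 + 1911 = 2496.
Dividing both sides by 2496: (x + 8)²/39 + (y - 7)²/64 = 1
Ellipse, center (-8, 7), major axis vertical; a² = 64, b² = 39.
Latus rectum length = 2b²/a = 2·39/8 = 39/4.

39/4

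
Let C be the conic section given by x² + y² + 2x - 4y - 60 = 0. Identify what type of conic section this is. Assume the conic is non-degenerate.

No xy term. Coefficients of x² and y² are A = 1, C = 1.
A = C (same sign) ⇒ circle.

circle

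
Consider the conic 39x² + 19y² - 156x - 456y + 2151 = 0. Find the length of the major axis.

Collect terms: 39(x² - 4x) + 19(y² - 24y) = -2151
39(x - 2)² + 19(y - 12)² = -2151 + 156 + 2736 = 741
Divide through by 741 to get (x - 2)²/19 + (y - 12)²/39 = 1.
Ellipse, center (2, 12), major axis vertical; a² = 39, b² = 19.
a² = 39 so a = √39; the major axis has length 2a = 2√39.

2√39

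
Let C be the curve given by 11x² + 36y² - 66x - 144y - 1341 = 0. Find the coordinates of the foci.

(-7, 2) and (13, 2)

Group the x- and y-terms: 11(x² - 6x) + 36(y² - 4y) = 1341
11(x - 3)² + 36(y - 2)² = 1341 + 99 + 144 = 1584
Divide through by 1584 to get (x - 3)²/144 + (y - 2)²/44 = 1.
Ellipse, center (3, 2), major axis horizontal; a² = 144, b² = 44.
c² = a² - b² = 144 - 44 = 100, so c = 10.
Foci lie on the horizontal axis through the center: (h ± c, k).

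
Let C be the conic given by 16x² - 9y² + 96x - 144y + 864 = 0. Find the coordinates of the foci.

Collect terms: 16(x² + 6x) -9(y² + 16y) = -864
Completing the square gives 16(x + 3)² -9(y + 8)² = -864 + 144 - 576 = -1296.
Divide by -1296: (y + 8)²/144 - (x + 3)²/81 = 1
Hyperbola, center (-3, -8), transverse axis vertical; a² = 144, b² = 81.
c² = a² + b² = 144 + 81 = 225, so c = 15.
Foci lie on the vertical axis through the center: (h, k ± c).

(-3, -23) and (-3, 7)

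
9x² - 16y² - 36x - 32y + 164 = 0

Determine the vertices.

Group the x- and y-terms: 9(x² - 4x) -16(y² + 2y) = -164
Completing the square gives 9(x - 2)² -16(y + 1)² = -164 + 36 - 16 = -144.
Dividing both sides by -144: (y + 1)²/9 - (x - 2)²/16 = 1
Hyperbola, center (2, -1), transverse axis vertical; a² = 9, b² = 16.
a = 3. Vertices at (h, k ± a).

(2, -4) and (2, 2)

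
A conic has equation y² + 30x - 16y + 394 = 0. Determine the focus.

Only y is squared. Complete the square in y: (y - 8)² = -30(x + 11).
Vertex (-11, 8); 4p = -30 so p = -15/2. Opens left.
Focus is p units from the vertex along the axis: (h + p, k).

(-37/2, 8)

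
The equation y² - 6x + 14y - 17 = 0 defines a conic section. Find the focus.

(-19/2, -7)

Only y is squared. Complete the square in y: (y + 7)² = 6(x + 11).
Vertex (-11, -7); 4p = 6 so p = 3/2. Opens right.
Focus is p units from the vertex along the axis: (h + p, k).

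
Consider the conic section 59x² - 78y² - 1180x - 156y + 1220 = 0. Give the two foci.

(10 - √137, -1) and (10 + √137, -1)

59(x² - 20x) -78(y² + 2y) = -1220
59(x - 10)² -78(y + 1)² = -1220 + 5900 - 78 = 4602
Dividing both sides by 4602: (x - 10)²/78 - (y + 1)²/59 = 1
Hyperbola, center (10, -1), transverse axis horizontal; a² = 78, b² = 59.
c² = a² + b² = 78 + 59 = 137, so c = √137.
Foci lie on the horizontal axis through the center: (h ± c, k).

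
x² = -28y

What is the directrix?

Vertex (0, 0); 4p = -28 so p = -7. Opens down.
Directrix is the horizontal line y = k − p = 0 − (-7) = 7.

y = 7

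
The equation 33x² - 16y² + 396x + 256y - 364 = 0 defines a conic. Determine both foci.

Group: 33(x² + 12x) -16(y² - 16y) = 364
Complete the square in x and y: 33(x + 6)² -16(y - 8)² = 364 + 1188 - 1024 = 528
Divide by 528: (x + 6)²/16 - (y - 8)²/33 = 1
Hyperbola, center (-6, 8), transverse axis horizontal; a² = 16, b² = 33.
c² = a² + b² = 16 + 33 = 49, so c = 7.
Foci lie on the horizontal axis through the center: (h ± c, k).

(-13, 8) and (1, 8)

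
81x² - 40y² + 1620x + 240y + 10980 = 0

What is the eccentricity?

Rearranging, 81(x² + 20x) -40(y² - 6y) = -10980.
Completing the square gives 81(x + 10)² -40(y - 3)² = -10980 + 8100 - 360 = -3240.
Divide by -3240: (y - 3)²/81 - (x + 10)²/40 = 1
Hyperbola, center (-10, 3), transverse axis vertical; a² = 81, b² = 40.
c² = a² + b² = 121, so c = 11.
e = c/a = 11/9.

e = 11/9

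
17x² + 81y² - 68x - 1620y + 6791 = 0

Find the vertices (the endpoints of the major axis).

Group: 17(x² - 4x) + 81(y² - 20y) = -6791
Complete the square: 17(x - 2)² + 81(y - 10)² = -6791 + 68 + 8100 = 1377
Divide through by 1377 to get (x - 2)²/81 + (y - 10)²/17 = 1.
Ellipse, center (2, 10), major axis horizontal; a² = 81, b² = 17.
a = 9. Vertices at (h ± a, k).

(-7, 10) and (11, 10)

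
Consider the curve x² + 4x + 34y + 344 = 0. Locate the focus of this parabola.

(-2, -37/2)

Only x is squared. Complete the square in x: (x + 2)² = -34(y + 10).
Vertex (-2, -10); 4p = -34 so p = -17/2. Opens down.
Focus is p units from the vertex along the axis: (h, k + p).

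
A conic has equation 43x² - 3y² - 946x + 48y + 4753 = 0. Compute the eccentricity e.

e = √138/3

Group the x- and y-terms: 43(x² - 22x) -3(y² - 16y) = -4753
Completing the square gives 43(x - 11)² -3(y - 8)² = -4753 + 5203 - 192 = 258.
Divide by 258: (x - 11)²/6 - (y - 8)²/86 = 1
Hyperbola, center (11, 8), transverse axis horizontal; a² = 6, b² = 86.
c² = a² + b² = 92, so c = 2√23.
e = c/a = 2√23/√6 = √138/3.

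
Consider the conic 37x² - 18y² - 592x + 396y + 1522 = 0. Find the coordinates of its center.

Group: 37(x² - 16x) -18(y² - 22y) = -1522
Complete the square: 37(x - 8)² -18(y - 11)² = -1522 + 2368 - 2178 = -1332
Dividing both sides by -1332: (y - 11)²/74 - (x - 8)²/36 = 1
Hyperbola with center (8, 11).

(8, 11)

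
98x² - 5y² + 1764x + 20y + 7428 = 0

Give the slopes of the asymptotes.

98(x² + 18x) -5(y² - 4y) = -7428
Completing the square gives 98(x + 9)² -5(y - 2)² = -7428 + 7938 - 20 = 490.
Divide through by 490 to get (x + 9)²/5 - (y - 2)²/98 = 1.
Hyperbola, center (-9, 2), transverse axis horizontal; a² = 5, b² = 98.
For a horizontal hyperbola the asymptotes have slope ±b/a.
Here that is ±7√2/√5 = ±7√10/5.

7√10/5 and -7√10/5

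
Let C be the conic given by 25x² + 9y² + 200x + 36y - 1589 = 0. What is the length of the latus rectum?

Group the x- and y-terms: 25(x² + 8x) + 9(y² + 4y) = 1589
Completing the square gives 25(x + 4)² + 9(y + 2)² = 1589 + 400 + 36 = 2025.
Divide through by 2025 to get (x + 4)²/81 + (y + 2)²/225 = 1.
Ellipse, center (-4, -2), major axis vertical; a² = 225, b² = 81.
Latus rectum length = 2b²/a = 2·81/15 = 54/5.

54/5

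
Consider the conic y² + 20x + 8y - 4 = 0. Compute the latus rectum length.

20

Only y is squared. Complete the square in y: (y + 4)² = -20(x - 1).
Vertex (1, -4); 4p = -20 so p = -5. Opens left.
Latus rectum length = |4p| = 20.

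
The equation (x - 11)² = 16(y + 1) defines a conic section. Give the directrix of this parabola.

y = -5

Vertex (11, -1); 4p = 16 so p = 4. Opens up.
Directrix is the horizontal line y = k − p = -1 − (4) = -5.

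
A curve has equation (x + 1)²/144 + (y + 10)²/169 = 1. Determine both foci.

(-1, -15) and (-1, -5)

Center (-1, -10). The larger denominator 169 sits under the y-term, so the major axis is vertical; a² = 169, b² = 144.
c² = a² - b² = 169 - 144 = 25, so c = 5.
Foci lie on the vertical axis through the center: (h, k ± c).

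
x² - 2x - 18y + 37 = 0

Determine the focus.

(1, 13/2)

Only x is squared. Complete the square in x: (x - 1)² = 18(y - 2).
Vertex (1, 2); 4p = 18 so p = 9/2. Opens up.
Focus is p units from the vertex along the axis: (h, k + p).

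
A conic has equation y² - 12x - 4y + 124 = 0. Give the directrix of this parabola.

Only y is squared. Complete the square in y: (y - 2)² = 12(x - 10).
Vertex (10, 2); 4p = 12 so p = 3. Opens right.
Directrix is the vertical line x = h − p = 10 − (3) = 7.

x = 7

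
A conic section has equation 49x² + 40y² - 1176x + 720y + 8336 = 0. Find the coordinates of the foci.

49(x² - 24x) + 40(y² + 18y) = -8336
Complete the square: 49(x - 12)² + 40(y + 9)² = -8336 + 7056 + 3240 = 1960
Dividing both sides by 1960: (x - 12)²/40 + (y + 9)²/49 = 1
Ellipse, center (12, -9), major axis vertical; a² = 49, b² = 40.
c² = a² - b² = 49 - 40 = 9, so c = 3.
Foci lie on the vertical axis through the center: (h, k ± c).

(12, -12) and (12, -6)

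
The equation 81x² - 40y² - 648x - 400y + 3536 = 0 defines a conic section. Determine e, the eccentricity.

e = 11/9

Collect terms: 81(x² - 8x) -40(y² + 10y) = -3536
Complete the square in x and y: 81(x - 4)² -40(y + 5)² = -3536 + 1296 - 1000 = -3240
Divide through by -3240 to get (y + 5)²/81 - (x - 4)²/40 = 1.
Hyperbola, center (4, -5), transverse axis vertical; a² = 81, b² = 40.
c² = a² + b² = 121, so c = 11.
e = c/a = 11/9.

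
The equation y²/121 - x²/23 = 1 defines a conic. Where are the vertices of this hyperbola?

(0, -11) and (0, 11)

Center (0, 0). The positive term is the y-term, so the transverse axis is vertical; a² = 121, b² = 23.
a = 11. Vertices at (h, k ± a).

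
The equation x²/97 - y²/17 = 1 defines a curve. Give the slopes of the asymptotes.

√1649/97 and -√1649/97

Center (0, 0). The positive term is the x-term, so the transverse axis is horizontal; a² = 97, b² = 17.
For a horizontal hyperbola the asymptotes have slope ±b/a.
Here that is ±√17/√97 = ±√1649/97.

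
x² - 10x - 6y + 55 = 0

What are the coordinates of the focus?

Only x is squared. Complete the square in x: (x - 5)² = 6(y - 5).
Vertex (5, 5); 4p = 6 so p = 3/2. Opens up.
Focus is p units from the vertex along the axis: (h, k + p).

(5, 13/2)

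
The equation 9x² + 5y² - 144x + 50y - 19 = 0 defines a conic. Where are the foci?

(8, -13) and (8, 3)

9(x² - 16x) + 5(y² + 10y) = 19
Complete the square: 9(x - 8)² + 5(y + 5)² = 19 + 576 + 125 = 720
Divide by 720: (x - 8)²/80 + (y + 5)²/144 = 1
Ellipse, center (8, -5), major axis vertical; a² = 144, b² = 80.
c² = a² - b² = 144 - 80 = 64, so c = 8.
Foci lie on the vertical axis through the center: (h, k ± c).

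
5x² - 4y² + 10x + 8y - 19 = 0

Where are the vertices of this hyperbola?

Group: 5(x² + 2x) -4(y² - 2y) = 19
Complete the square: 5(x + 1)² -4(y - 1)² = 19 + 5 - 4 = 20
Dividing both sides by 20: (x + 1)²/4 - (y - 1)²/5 = 1
Hyperbola, center (-1, 1), transverse axis horizontal; a² = 4, b² = 5.
a = 2. Vertices at (h ± a, k).

(-3, 1) and (1, 1)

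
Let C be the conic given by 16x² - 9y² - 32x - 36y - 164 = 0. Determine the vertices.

(-2, -2) and (4, -2)

16(x² - 2x) -9(y² + 4y) = 164
Complete the square: 16(x - 1)² -9(y + 2)² = 164 + 16 - 36 = 144
Dividing both sides by 144: (x - 1)²/9 - (y + 2)²/16 = 1
Hyperbola, center (1, -2), transverse axis horizontal; a² = 9, b² = 16.
a = 3. Vertices at (h ± a, k).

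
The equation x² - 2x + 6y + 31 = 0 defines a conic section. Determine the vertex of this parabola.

(1, -5)

Only x is squared. Complete the square in x: (x - 1)² = -6(y + 5).
Vertex (1, -5); 4p = -6 so p = -3/2. Opens down.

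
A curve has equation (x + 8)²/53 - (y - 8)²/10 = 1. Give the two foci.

Center (-8, 8). The positive term is the x-term, so the transverse axis is horizontal; a² = 53, b² = 10.
c² = a² + b² = 53 + 10 = 63, so c = 3√7.
Foci lie on the horizontal axis through the center: (h ± c, k).

(-8 - 3√7, 8) and (-8 + 3√7, 8)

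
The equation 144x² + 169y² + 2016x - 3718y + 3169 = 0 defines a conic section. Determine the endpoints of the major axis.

(-20, 11) and (6, 11)

Collect terms: 144(x² + 14x) + 169(y² - 22y) = -3169
Completing the square gives 144(x + 7)² + 169(y - 11)² = -3169 + 7056 + 20449 = 24336.
Dividing both sides by 24336: (x + 7)²/169 + (y - 11)²/144 = 1
Ellipse, center (-7, 11), major axis horizontal; a² = 169, b² = 144.
a = 13. Vertices at (h ± a, k).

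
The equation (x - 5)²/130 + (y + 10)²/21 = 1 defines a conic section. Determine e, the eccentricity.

e = √14170/130

Center (5, -10). The larger denominator 130 sits under the x-term, so the major axis is horizontal; a² = 130, b² = 21.
c² = a² - b² = 109, so c = √109.
e = c/a = √109/√130 = √14170/130.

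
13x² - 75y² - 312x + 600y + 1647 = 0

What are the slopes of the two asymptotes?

√39/15 and -√39/15

Group: 13(x² - 24x) -75(y² - 8y) = -1647
Completing the square gives 13(x - 12)² -75(y - 4)² = -1647 + 1872 - 1200 = -975.
Dividing both sides by -975: (y - 4)²/13 - (x - 12)²/75 = 1
Hyperbola, center (12, 4), transverse axis vertical; a² = 13, b² = 75.
For a vertical hyperbola the asymptotes have slope ±a/b.
Here that is ±√13/5√3 = ±√39/15.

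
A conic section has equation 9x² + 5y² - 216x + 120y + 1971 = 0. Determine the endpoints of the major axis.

(12, -15) and (12, -9)

9(x² - 24x) + 5(y² + 24y) = -1971
Complete the square: 9(x - 12)² + 5(y + 12)² = -1971 + 1296 + 720 = 45
Divide through by 45 to get (x - 12)²/5 + (y + 12)²/9 = 1.
Ellipse, center (12, -12), major axis vertical; a² = 9, b² = 5.
a = 3. Vertices at (h, k ± a).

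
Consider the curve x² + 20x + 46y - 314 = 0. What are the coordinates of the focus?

Only x is squared. Complete the square in x: (x + 10)² = -46(y - 9).
Vertex (-10, 9); 4p = -46 so p = -23/2. Opens down.
Focus is p units from the vertex along the axis: (h, k + p).

(-10, -5/2)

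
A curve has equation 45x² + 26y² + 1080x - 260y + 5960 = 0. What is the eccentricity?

45(x² + 24x) + 26(y² - 10y) = -5960
Complete the square in x and y: 45(x + 12)² + 26(y - 5)² = -5960 + 6480 + 650 = 1170
Divide through by 1170 to get (x + 12)²/26 + (y - 5)²/45 = 1.
Ellipse, center (-12, 5), major axis vertical; a² = 45, b² = 26.
c² = a² - b² = 19, so c = √19.
e = c/a = √19/3√5 = √95/15.

e = √95/15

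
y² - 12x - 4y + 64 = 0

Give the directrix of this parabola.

Only y is squared. Complete the square in y: (y - 2)² = 12(x - 5).
Vertex (5, 2); 4p = 12 so p = 3. Opens right.
Directrix is the vertical line x = h − p = 5 − (3) = 2.

x = 2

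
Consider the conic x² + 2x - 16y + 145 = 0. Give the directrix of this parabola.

Only x is squared. Complete the square in x: (x + 1)² = 16(y - 9).
Vertex (-1, 9); 4p = 16 so p = 4. Opens up.
Directrix is the horizontal line y = k − p = 9 − (4) = 5.

y = 5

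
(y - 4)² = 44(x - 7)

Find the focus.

(18, 4)

Vertex (7, 4); 4p = 44 so p = 11. Opens right.
Focus is p units from the vertex along the axis: (h + p, k).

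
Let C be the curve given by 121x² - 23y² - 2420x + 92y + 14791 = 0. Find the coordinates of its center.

(10, 2)

Group: 121(x² - 20x) -23(y² - 4y) = -14791
Complete the square in x and y: 121(x - 10)² -23(y - 2)² = -14791 + 12100 - 92 = -2783
Dividing both sides by -2783: (y - 2)²/121 - (x - 10)²/23 = 1
Hyperbola with center (10, 2).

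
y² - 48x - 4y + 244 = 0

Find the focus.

(17, 2)

Only y is squared. Complete the square in y: (y - 2)² = 48(x - 5).
Vertex (5, 2); 4p = 48 so p = 12. Opens right.
Focus is p units from the vertex along the axis: (h + p, k).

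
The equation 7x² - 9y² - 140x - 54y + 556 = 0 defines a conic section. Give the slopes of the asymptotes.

√7/3 and -√7/3

Collect terms: 7(x² - 20x) -9(y² + 6y) = -556
7(x - 10)² -9(y + 3)² = -556 + 700 - 81 = 63
Divide through by 63 to get (x - 10)²/9 - (y + 3)²/7 = 1.
Hyperbola, center (10, -3), transverse axis horizontal; a² = 9, b² = 7.
For a horizontal hyperbola the asymptotes have slope ±b/a.
Here that is ±√7/3.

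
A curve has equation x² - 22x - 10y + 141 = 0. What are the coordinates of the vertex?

Only x is squared. Complete the square in x: (x - 11)² = 10(y - 2).
Vertex (11, 2); 4p = 10 so p = 5/2. Opens up.

(11, 2)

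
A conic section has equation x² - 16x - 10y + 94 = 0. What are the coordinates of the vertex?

Only x is squared. Complete the square in x: (x - 8)² = 10(y - 3).
Vertex (8, 3); 4p = 10 so p = 5/2. Opens up.

(8, 3)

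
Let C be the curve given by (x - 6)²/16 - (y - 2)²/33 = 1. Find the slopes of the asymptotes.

√33/4 and -√33/4

Center (6, 2). The positive term is the x-term, so the transverse axis is horizontal; a² = 16, b² = 33.
For a horizontal hyperbola the asymptotes have slope ±b/a.
Here that is ±√33/4.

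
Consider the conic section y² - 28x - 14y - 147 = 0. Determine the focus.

(0, 7)

Only y is squared. Complete the square in y: (y - 7)² = 28(x + 7).
Vertex (-7, 7); 4p = 28 so p = 7. Opens right.
Focus is p units from the vertex along the axis: (h + p, k).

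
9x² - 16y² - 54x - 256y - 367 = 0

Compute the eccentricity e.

e = 5/3

Group: 9(x² - 6x) -16(y² + 16y) = 367
Complete the square in x and y: 9(x - 3)² -16(y + 8)² = 367 + 81 - 1024 = -576
Divide through by -576 to get (y + 8)²/36 - (x - 3)²/64 = 1.
Hyperbola, center (3, -8), transverse axis vertical; a² = 36, b² = 64.
c² = a² + b² = 100, so c = 10.
e = c/a = 10/6 = 5/3.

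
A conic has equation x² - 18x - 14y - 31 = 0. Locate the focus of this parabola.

(9, -9/2)

Only x is squared. Complete the square in x: (x - 9)² = 14(y + 8).
Vertex (9, -8); 4p = 14 so p = 7/2. Opens up.
Focus is p units from the vertex along the axis: (h, k + p).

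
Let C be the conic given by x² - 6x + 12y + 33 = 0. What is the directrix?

Only x is squared. Complete the square in x: (x - 3)² = -12(y + 2).
Vertex (3, -2); 4p = -12 so p = -3. Opens down.
Directrix is the horizontal line y = k − p = -2 − (-3) = 1.

y = 1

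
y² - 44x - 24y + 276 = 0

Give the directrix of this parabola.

Only y is squared. Complete the square in y: (y - 12)² = 44(x - 3).
Vertex (3, 12); 4p = 44 so p = 11. Opens right.
Directrix is the vertical line x = h − p = 3 − (11) = -8.

x = -8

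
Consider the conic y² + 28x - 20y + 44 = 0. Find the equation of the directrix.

x = 9

Only y is squared. Complete the square in y: (y - 10)² = -28(x - 2).
Vertex (2, 10); 4p = -28 so p = -7. Opens left.
Directrix is the vertical line x = h − p = 2 − (-7) = 9.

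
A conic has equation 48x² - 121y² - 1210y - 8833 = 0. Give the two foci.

(-13, -5) and (13, -5)

Group the x- and y-terms: 48x² -121(y² + 10y) = 8833
48x² -121(y + 5)² = 8833 + 0 - 3025 = 5808
Dividing both sides by 5808: x²/121 - (y + 5)²/48 = 1
Hyperbola, center (0, -5), transverse axis horizontal; a² = 121, b² = 48.
c² = a² + b² = 121 + 48 = 169, so c = 13.
Foci lie on the horizontal axis through the center: (h ± c, k).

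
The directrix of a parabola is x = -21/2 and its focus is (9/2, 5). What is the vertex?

(-3, 5)

The vertex is the midpoint between the focus and the directrix along the axis of symmetry.
Axis is horizontal (directrix is vertical). Vertex x-coordinate = (9/2 + (-21/2))/2 = -3; y-coordinate = 5.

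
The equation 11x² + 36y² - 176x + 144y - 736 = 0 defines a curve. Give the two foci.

11(x² - 16x) + 36(y² + 4y) = 736
Completing the square gives 11(x - 8)² + 36(y + 2)² = 736 + 704 + 144 = 1584.
Divide through by 1584 to get (x - 8)²/144 + (y + 2)²/44 = 1.
Ellipse, center (8, -2), major axis horizontal; a² = 144, b² = 44.
c² = a² - b² = 144 - 44 = 100, so c = 10.
Foci lie on the horizontal axis through the center: (h ± c, k).

(-2, -2) and (18, -2)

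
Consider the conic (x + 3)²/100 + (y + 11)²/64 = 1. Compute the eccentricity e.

e = 3/5

Center (-3, -11). The larger denominator 100 sits under the x-term, so the major axis is horizontal; a² = 100, b² = 64.
c² = a² - b² = 36, so c = 6.
e = c/a = 6/10 = 3/5.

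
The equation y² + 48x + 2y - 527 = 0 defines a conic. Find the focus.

Only y is squared. Complete the square in y: (y + 1)² = -48(x - 11).
Vertex (11, -1); 4p = -48 so p = -12. Opens left.
Focus is p units from the vertex along the axis: (h + p, k).

(-1, -1)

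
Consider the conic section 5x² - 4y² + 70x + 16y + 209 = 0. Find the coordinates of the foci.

Group the x- and y-terms: 5(x² + 14x) -4(y² - 4y) = -209
Complete the square in x and y: 5(x + 7)² -4(y - 2)² = -209 + 245 - 16 = 20
Divide through by 20 to get (x + 7)²/4 - (y - 2)²/5 = 1.
Hyperbola, center (-7, 2), transverse axis horizontal; a² = 4, b² = 5.
c² = a² + b² = 4 + 5 = 9, so c = 3.
Foci lie on the horizontal axis through the center: (h ± c, k).

(-10, 2) and (-4, 2)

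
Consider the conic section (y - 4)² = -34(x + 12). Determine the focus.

Vertex (-12, 4); 4p = -34 so p = -17/2. Opens left.
Focus is p units from the vertex along the axis: (h + p, k).

(-41/2, 4)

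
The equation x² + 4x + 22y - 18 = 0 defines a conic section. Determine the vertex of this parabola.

(-2, 1)

Only x is squared. Complete the square in x: (x + 2)² = -22(y - 1).
Vertex (-2, 1); 4p = -22 so p = -11/2. Opens down.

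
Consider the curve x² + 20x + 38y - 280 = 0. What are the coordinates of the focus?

(-10, 1/2)

Only x is squared. Complete the square in x: (x + 10)² = -38(y - 10).
Vertex (-10, 10); 4p = -38 so p = -19/2. Opens down.
Focus is p units from the vertex along the axis: (h, k + p).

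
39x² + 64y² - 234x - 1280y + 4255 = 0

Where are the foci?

Collect terms: 39(x² - 6x) + 64(y² - 20y) = -4255
Complete the square in x and y: 39(x - 3)² + 64(y - 10)² = -4255 + 351 + 6400 = 2496
Divide by 2496: (x - 3)²/64 + (y - 10)²/39 = 1
Ellipse, center (3, 10), major axis horizontal; a² = 64, b² = 39.
c² = a² - b² = 64 - 39 = 25, so c = 5.
Foci lie on the horizontal axis through the center: (h ± c, k).

(-2, 10) and (8, 10)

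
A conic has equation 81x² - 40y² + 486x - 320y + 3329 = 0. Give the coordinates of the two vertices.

Group the x- and y-terms: 81(x² + 6x) -40(y² + 8y) = -3329
Complete the square in x and y: 81(x + 3)² -40(y + 4)² = -3329 + 729 - 640 = -3240
Divide by -3240: (y + 4)²/81 - (x + 3)²/40 = 1
Hyperbola, center (-3, -4), transverse axis vertical; a² = 81, b² = 40.
a = 9. Vertices at (h, k ± a).

(-3, -13) and (-3, 5)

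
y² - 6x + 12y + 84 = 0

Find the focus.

Only y is squared. Complete the square in y: (y + 6)² = 6(x - 8).
Vertex (8, -6); 4p = 6 so p = 3/2. Opens right.
Focus is p units from the vertex along the axis: (h + p, k).

(19/2, -6)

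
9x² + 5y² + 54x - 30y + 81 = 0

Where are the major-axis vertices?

Rearranging, 9(x² + 6x) + 5(y² - 6y) = -81.
Complete the square: 9(x + 3)² + 5(y - 3)² = -81 + 81 + 45 = 45
Dividing both sides by 45: (x + 3)²/5 + (y - 3)²/9 = 1
Ellipse, center (-3, 3), major axis vertical; a² = 9, b² = 5.
a = 3. Vertices at (h, k ± a).

(-3, 0) and (-3, 6)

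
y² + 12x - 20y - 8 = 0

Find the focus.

(6, 10)

Only y is squared. Complete the square in y: (y - 10)² = -12(x - 9).
Vertex (9, 10); 4p = -12 so p = -3. Opens left.
Focus is p units from the vertex along the axis: (h + p, k).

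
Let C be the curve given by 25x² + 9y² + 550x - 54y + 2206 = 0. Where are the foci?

25(x² + 22x) + 9(y² - 6y) = -2206
Complete the square in x and y: 25(x + 11)² + 9(y - 3)² = -2206 + 3025 + 81 = 900
Divide through by 900 to get (x + 11)²/36 + (y - 3)²/100 = 1.
Ellipse, center (-11, 3), major axis vertical; a² = 100, b² = 36.
c² = a² - b² = 100 - 36 = 64, so c = 8.
Foci lie on the vertical axis through the center: (h, k ± c).

(-11, -5) and (-11, 11)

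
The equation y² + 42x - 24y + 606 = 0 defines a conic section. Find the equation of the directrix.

Only y is squared. Complete the square in y: (y - 12)² = -42(x + 11).
Vertex (-11, 12); 4p = -42 so p = -21/2. Opens left.
Directrix is the vertical line x = h − p = -11 − (-21/2) = -1/2.

x = -1/2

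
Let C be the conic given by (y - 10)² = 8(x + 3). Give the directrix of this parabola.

Vertex (-3, 10); 4p = 8 so p = 2. Opens right.
Directrix is the vertical line x = h − p = -3 − (2) = -5.

x = -5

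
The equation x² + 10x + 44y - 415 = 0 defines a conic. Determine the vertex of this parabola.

Only x is squared. Complete the square in x: (x + 5)² = -44(y - 10).
Vertex (-5, 10); 4p = -44 so p = -11. Opens down.

(-5, 10)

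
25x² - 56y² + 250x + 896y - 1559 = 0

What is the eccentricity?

e = 9/5

Group: 25(x² + 10x) -56(y² - 16y) = 1559
Complete the square in x and y: 25(x + 5)² -56(y - 8)² = 1559 + 625 - 3584 = -1400
Divide through by -1400 to get (y - 8)²/25 - (x + 5)²/56 = 1.
Hyperbola, center (-5, 8), transverse axis vertical; a² = 25, b² = 56.
c² = a² + b² = 81, so c = 9.
e = c/a = 9/5.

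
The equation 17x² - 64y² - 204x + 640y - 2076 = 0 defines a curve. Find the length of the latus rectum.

17/4

17(x² - 12x) -64(y² - 10y) = 2076
Complete the square: 17(x - 6)² -64(y - 5)² = 2076 + 612 - 1600 = 1088
Dividing both sides by 1088: (x - 6)²/64 - (y - 5)²/17 = 1
Hyperbola, center (6, 5), transverse axis horizontal; a² = 64, b² = 17.
Latus rectum length = 2b²/a = 2·17/8 = 17/4.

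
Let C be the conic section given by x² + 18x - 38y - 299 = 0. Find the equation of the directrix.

y = -39/2

Only x is squared. Complete the square in x: (x + 9)² = 38(y + 10).
Vertex (-9, -10); 4p = 38 so p = 19/2. Opens up.
Directrix is the horizontal line y = k − p = -10 − (19/2) = -39/2.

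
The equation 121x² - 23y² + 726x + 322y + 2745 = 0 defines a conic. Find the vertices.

(-3, -4) and (-3, 18)

Group: 121(x² + 6x) -23(y² - 14y) = -2745
Complete the square: 121(x + 3)² -23(y - 7)² = -2745 + 1089 - 1127 = -2783
Dividing both sides by -2783: (y - 7)²/121 - (x + 3)²/23 = 1
Hyperbola, center (-3, 7), transverse axis vertical; a² = 121, b² = 23.
a = 11. Vertices at (h, k ± a).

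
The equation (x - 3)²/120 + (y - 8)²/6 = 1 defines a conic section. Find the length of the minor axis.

2√6

Center (3, 8). The larger denominator 120 sits under the x-term, so the major axis is horizontal; a² = 120, b² = 6.
b² = 6 so b = √6; the minor axis has length 2b = 2√6.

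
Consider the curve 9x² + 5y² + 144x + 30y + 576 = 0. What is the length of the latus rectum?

10/3

Group the x- and y-terms: 9(x² + 16x) + 5(y² + 6y) = -576
Completing the square gives 9(x + 8)² + 5(y + 3)² = -576 + 576 + 45 = 45.
Divide by 45: (x + 8)²/5 + (y + 3)²/9 = 1
Ellipse, center (-8, -3), major axis vertical; a² = 9, b² = 5.
Latus rectum length = 2b²/a = 2·5/3 = 10/3.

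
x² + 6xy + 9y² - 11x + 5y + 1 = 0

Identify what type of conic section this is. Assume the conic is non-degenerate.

A = 1, B = 6, C = 9.
Discriminant B² − 4AC = 6² − 4·1·9 = 0.
B² − 4AC = 0 ⇒ parabola.

parabola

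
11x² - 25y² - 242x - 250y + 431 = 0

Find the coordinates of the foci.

(5, -5) and (17, -5)

Rearranging, 11(x² - 22x) -25(y² + 10y) = -431.
Complete the square: 11(x - 11)² -25(y + 5)² = -431 + 1331 - 625 = 275
Divide by 275: (x - 11)²/25 - (y + 5)²/11 = 1
Hyperbola, center (11, -5), transverse axis horizontal; a² = 25, b² = 11.
c² = a² + b² = 25 + 11 = 36, so c = 6.
Foci lie on the horizontal axis through the center: (h ± c, k).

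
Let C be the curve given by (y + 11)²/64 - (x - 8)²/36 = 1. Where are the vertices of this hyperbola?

(8, -19) and (8, -3)

Center (8, -11). The positive term is the y-term, so the transverse axis is vertical; a² = 64, b² = 36.
a = 8. Vertices at (h, k ± a).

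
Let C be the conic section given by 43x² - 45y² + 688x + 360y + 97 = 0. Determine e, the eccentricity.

Group the x- and y-terms: 43(x² + 16x) -45(y² - 8y) = -97
Complete the square in x and y: 43(x + 8)² -45(y - 4)² = -97 + 2752 - 720 = 1935
Dividing both sides by 1935: (x + 8)²/45 - (y - 4)²/43 = 1
Hyperbola, center (-8, 4), transverse axis horizontal; a² = 45, b² = 43.
c² = a² + b² = 88, so c = 2√22.
e = c/a = 2√22/3√5 = 2√110/15.

e = 2√110/15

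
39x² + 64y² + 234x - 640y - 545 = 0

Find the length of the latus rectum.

39/4

Group: 39(x² + 6x) + 64(y² - 10y) = 545
Completing the square gives 39(x + 3)² + 64(y - 5)² = 545 + 351 + 1600 = 2496.
Divide by 2496: (x + 3)²/64 + (y - 5)²/39 = 1
Ellipse, center (-3, 5), major axis horizontal; a² = 64, b² = 39.
Latus rectum length = 2b²/a = 2·39/8 = 39/4.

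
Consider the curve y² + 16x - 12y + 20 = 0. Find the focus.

Only y is squared. Complete the square in y: (y - 6)² = -16(x - 1).
Vertex (1, 6); 4p = -16 so p = -4. Opens left.
Focus is p units from the vertex along the axis: (h + p, k).

(-3, 6)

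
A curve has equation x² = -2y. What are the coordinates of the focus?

(0, -1/2)

Vertex (0, 0); 4p = -2 so p = -1/2. Opens down.
Focus is p units from the vertex along the axis: (h, k + p).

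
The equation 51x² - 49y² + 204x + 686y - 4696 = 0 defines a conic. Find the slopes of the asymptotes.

√51/7 and -√51/7

Group the x- and y-terms: 51(x² + 4x) -49(y² - 14y) = 4696
Complete the square: 51(x + 2)² -49(y - 7)² = 4696 + 204 - 2401 = 2499
Divide through by 2499 to get (x + 2)²/49 - (y - 7)²/51 = 1.
Hyperbola, center (-2, 7), transverse axis horizontal; a² = 49, b² = 51.
For a horizontal hyperbola the asymptotes have slope ±b/a.
Here that is ±√51/7.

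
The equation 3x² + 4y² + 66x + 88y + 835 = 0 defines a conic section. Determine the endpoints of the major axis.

(-13, -11) and (-9, -11)

3(x² + 22x) + 4(y² + 22y) = -835
3(x + 11)² + 4(y + 11)² = -835 + 363 + 484 = 12
Dividing both sides by 12: (x + 11)²/4 + (y + 11)²/3 = 1
Ellipse, center (-11, -11), major axis horizontal; a² = 4, b² = 3.
a = 2. Vertices at (h ± a, k).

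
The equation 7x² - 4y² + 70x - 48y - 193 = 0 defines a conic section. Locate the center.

Collect terms: 7(x² + 10x) -4(y² + 12y) = 193
Complete the square in x and y: 7(x + 5)² -4(y + 6)² = 193 + 175 - 144 = 224
Dividing both sides by 224: (x + 5)²/32 - (y + 6)²/56 = 1
Hyperbola with center (-5, -6).

(-5, -6)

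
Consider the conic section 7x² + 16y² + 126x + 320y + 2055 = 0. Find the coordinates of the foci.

Group: 7(x² + 18x) + 16(y² + 20y) = -2055
Complete the square: 7(x + 9)² + 16(y + 10)² = -2055 + 567 + 1600 = 112
Divide by 112: (x + 9)²/16 + (y + 10)²/7 = 1
Ellipse, center (-9, -10), major axis horizontal; a² = 16, b² = 7.
c² = a² - b² = 16 - 7 = 9, so c = 3.
Foci lie on the horizontal axis through the center: (h ± c, k).

(-12, -10) and (-6, -10)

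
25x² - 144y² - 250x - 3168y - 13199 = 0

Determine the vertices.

Rearranging, 25(x² - 10x) -144(y² + 22y) = 13199.
Completing the square gives 25(x - 5)² -144(y + 11)² = 13199 + 625 - 17424 = -3600.
Dividing both sides by -3600: (y + 11)²/25 - (x - 5)²/144 = 1
Hyperbola, center (5, -11), transverse axis vertical; a² = 25, b² = 144.
a = 5. Vertices at (h, k ± a).

(5, -16) and (5, -6)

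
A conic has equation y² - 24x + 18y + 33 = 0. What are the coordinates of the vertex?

Only y is squared. Complete the square in y: (y + 9)² = 24(x + 2).
Vertex (-2, -9); 4p = 24 so p = 6. Opens right.

(-2, -9)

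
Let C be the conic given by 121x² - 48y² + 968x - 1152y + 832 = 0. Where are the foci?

(-4, -25) and (-4, 1)

Group: 121(x² + 8x) -48(y² + 24y) = -832
Complete the square in x and y: 121(x + 4)² -48(y + 12)² = -832 + 1936 - 6912 = -5808
Divide through by -5808 to get (y + 12)²/121 - (x + 4)²/48 = 1.
Hyperbola, center (-4, -12), transverse axis vertical; a² = 121, b² = 48.
c² = a² + b² = 121 + 48 = 169, so c = 13.
Foci lie on the vertical axis through the center: (h, k ± c).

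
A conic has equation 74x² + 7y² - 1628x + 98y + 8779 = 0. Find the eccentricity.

e = √4958/74

74(x² - 22x) + 7(y² + 14y) = -8779
Completing the square gives 74(x - 11)² + 7(y + 7)² = -8779 + 8954 + 343 = 518.
Dividing both sides by 518: (x - 11)²/7 + (y + 7)²/74 = 1
Ellipse, center (11, -7), major axis vertical; a² = 74, b² = 7.
c² = a² - b² = 67, so c = √67.
e = c/a = √67/√74 = √4958/74.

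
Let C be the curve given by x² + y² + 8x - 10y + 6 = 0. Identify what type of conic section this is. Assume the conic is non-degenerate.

No xy term. Coefficients of x² and y² are A = 1, C = 1.
A = C (same sign) ⇒ circle.

circle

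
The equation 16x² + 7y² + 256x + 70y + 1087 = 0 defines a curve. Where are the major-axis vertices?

(-8, -9) and (-8, -1)

Collect terms: 16(x² + 16x) + 7(y² + 10y) = -1087
Complete the square in x and y: 16(x + 8)² + 7(y + 5)² = -1087 + 1024 + 175 = 112
Divide by 112: (x + 8)²/7 + (y + 5)²/16 = 1
Ellipse, center (-8, -5), major axis vertical; a² = 16, b² = 7.
a = 4. Vertices at (h, k ± a).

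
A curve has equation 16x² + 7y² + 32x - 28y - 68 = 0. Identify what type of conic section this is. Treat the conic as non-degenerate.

ellipse

No xy term. Coefficients of x² and y² are A = 16, C = 7.
A and C have the same sign but A ≠ C ⇒ ellipse.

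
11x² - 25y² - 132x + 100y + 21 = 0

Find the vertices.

11(x² - 12x) -25(y² - 4y) = -21
Completing the square gives 11(x - 6)² -25(y - 2)² = -21 + 396 - 100 = 275.
Divide through by 275 to get (x - 6)²/25 - (y - 2)²/11 = 1.
Hyperbola, center (6, 2), transverse axis horizontal; a² = 25, b² = 11.
a = 5. Vertices at (h ± a, k).

(1, 2) and (11, 2)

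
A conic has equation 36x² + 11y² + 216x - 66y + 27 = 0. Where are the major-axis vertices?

(-3, -3) and (-3, 9)

Group the x- and y-terms: 36(x² + 6x) + 11(y² - 6y) = -27
Complete the square: 36(x + 3)² + 11(y - 3)² = -27 + 324 + 99 = 396
Dividing both sides by 396: (x + 3)²/11 + (y - 3)²/36 = 1
Ellipse, center (-3, 3), major axis vertical; a² = 36, b² = 11.
a = 6. Vertices at (h, k ± a).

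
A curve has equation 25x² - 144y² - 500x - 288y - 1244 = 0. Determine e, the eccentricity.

e = 13/12

Rearranging, 25(x² - 20x) -144(y² + 2y) = 1244.
Complete the square in x and y: 25(x - 10)² -144(y + 1)² = 1244 + 2500 - 144 = 3600
Dividing both sides by 3600: (x - 10)²/144 - (y + 1)²/25 = 1
Hyperbola, center (10, -1), transverse axis horizontal; a² = 144, b² = 25.
c² = a² + b² = 169, so c = 13.
e = c/a = 13/12.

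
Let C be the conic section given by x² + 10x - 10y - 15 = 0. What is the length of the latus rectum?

10

Only x is squared. Complete the square in x: (x + 5)² = 10(y + 4).
Vertex (-5, -4); 4p = 10 so p = 5/2. Opens up.
Latus rectum length = |4p| = 10.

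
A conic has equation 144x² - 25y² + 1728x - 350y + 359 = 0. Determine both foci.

(-19, -7) and (7, -7)

144(x² + 12x) -25(y² + 14y) = -359
144(x + 6)² -25(y + 7)² = -359 + 5184 - 1225 = 3600
Divide through by 3600 to get (x + 6)²/25 - (y + 7)²/144 = 1.
Hyperbola, center (-6, -7), transverse axis horizontal; a² = 25, b² = 144.
c² = a² + b² = 25 + 144 = 169, so c = 13.
Foci lie on the horizontal axis through the center: (h ± c, k).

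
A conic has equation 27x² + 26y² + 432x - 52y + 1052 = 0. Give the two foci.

Group the x- and y-terms: 27(x² + 16x) + 26(y² - 2y) = -1052
Complete the square: 27(x + 8)² + 26(y - 1)² = -1052 + 1728 + 26 = 702
Divide through by 702 to get (x + 8)²/26 + (y - 1)²/27 = 1.
Ellipse, center (-8, 1), major axis vertical; a² = 27, b² = 26.
c² = a² - b² = 27 - 26 = 1, so c = 1.
Foci lie on the vertical axis through the center: (h, k ± c).

(-8, 0) and (-8, 2)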